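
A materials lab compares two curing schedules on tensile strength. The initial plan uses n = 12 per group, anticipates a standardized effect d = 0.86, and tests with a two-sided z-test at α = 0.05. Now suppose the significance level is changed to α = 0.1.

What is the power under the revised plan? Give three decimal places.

Power ≈ 0.678

δ = d·√(n/2) = 0.86 × √(12/2) = 2.1066 (unchanged). New critical value: z_{0.05} = 1.645.
Revised power = Φ(δ − 1.645) + Φ(−δ − 1.645) = Φ(0.462) + Φ(-3.751) = 0.6779 + 0.0001 = 0.6779.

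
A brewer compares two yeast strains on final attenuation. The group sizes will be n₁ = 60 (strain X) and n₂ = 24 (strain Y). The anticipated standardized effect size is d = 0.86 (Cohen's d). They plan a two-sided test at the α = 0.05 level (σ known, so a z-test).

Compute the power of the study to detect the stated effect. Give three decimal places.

Power ≈ 0.945

Noncentrality parameter: δ = d / √(1/n₁ + 1/n₂) = 0.86 / √(1/60 + 1/24) = 3.5607
Critical value for a two-sided test at α = 0.05: z_{α/2} = 1.960.
Power = Φ(δ − 1.960) + Φ(−δ − 1.960) = Φ(1.601) + Φ(-5.521) = 0.9453 + 0.0000 = 0.9453.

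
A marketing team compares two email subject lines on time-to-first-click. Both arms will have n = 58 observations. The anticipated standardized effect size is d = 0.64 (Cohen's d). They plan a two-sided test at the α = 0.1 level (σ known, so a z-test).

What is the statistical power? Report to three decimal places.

Noncentrality parameter: δ = d·√(n/2) = 0.64 × √(58/2) = 3.4465
Two-sided α = 0.1 → critical value z_{0.05} = 1.645.
Power = Φ(δ − 1.645) + Φ(−δ − 1.645) = Φ(1.802) + Φ(-5.091) = 0.9642 + 0.0000 = 0.9642.

Power ≈ 0.964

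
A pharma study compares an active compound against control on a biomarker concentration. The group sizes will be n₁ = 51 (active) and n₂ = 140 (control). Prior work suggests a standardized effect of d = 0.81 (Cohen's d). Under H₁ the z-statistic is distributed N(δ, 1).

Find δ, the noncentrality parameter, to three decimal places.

δ ≈ 4.952

δ = d / √(1/n₁ + 1/n₂) = 0.81 / √(1/51 + 1/140) = 4.9524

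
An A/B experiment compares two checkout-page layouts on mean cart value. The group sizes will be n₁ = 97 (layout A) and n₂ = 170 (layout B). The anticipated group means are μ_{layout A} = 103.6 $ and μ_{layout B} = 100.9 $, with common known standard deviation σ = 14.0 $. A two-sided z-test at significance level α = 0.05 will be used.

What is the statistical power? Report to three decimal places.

Standardized effect: d = |μ_{layout A} − μ_{layout B}| / σ = |103.6 − 100.9| / 14.0 = 0.1929
Noncentrality parameter: δ = d / √(1/n₁ + 1/n₂) = 0.1929 / √(1/97 + 1/170) = 1.5156
Two-sided α = 0.05 → critical value z_{0.025} = 1.960.
Power = Φ(δ − 1.960) + Φ(−δ − 1.960) = Φ(-0.444) + Φ(-3.476) = 0.3284 + 0.0003 = 0.3287.

Power ≈ 0.329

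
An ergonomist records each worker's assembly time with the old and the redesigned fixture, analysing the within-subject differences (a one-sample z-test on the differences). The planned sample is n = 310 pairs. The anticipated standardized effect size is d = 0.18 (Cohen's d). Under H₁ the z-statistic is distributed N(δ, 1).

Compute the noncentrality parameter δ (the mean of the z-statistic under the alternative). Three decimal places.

The noncentrality parameter scales effect size by the design's sample-size factor: δ = d·√n = 0.18 × √310 = 3.1692

δ ≈ 3.169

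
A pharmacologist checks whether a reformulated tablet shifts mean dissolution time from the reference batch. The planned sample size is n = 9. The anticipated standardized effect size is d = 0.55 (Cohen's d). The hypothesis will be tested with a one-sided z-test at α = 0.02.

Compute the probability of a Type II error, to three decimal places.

Noncentrality parameter: δ = d·√n = 0.55 × √9 = 1.6500
Critical value for a one-sided test at α = 0.02: z_α = 2.054.
Power = P(Z > 2.054 − δ) = Φ(-0.404) = 0.3432.
Type II error: β = 1 − power = 1 − 0.3432 = 0.6568.

β ≈ 0.657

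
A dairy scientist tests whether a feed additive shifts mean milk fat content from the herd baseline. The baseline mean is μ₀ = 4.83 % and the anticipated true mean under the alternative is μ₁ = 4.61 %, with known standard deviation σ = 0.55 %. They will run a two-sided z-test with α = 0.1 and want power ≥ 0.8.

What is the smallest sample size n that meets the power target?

Standardized effect: d = |μ₁ − μ₀| / σ = |4.61 − 4.83| / 0.55 = 0.4000
For power 0.8 need Φ(δ − z_{0.05}) = 0.8, so δ = z_{0.05} + z_{0.20} = 1.645 + 0.842 = 2.486.
(The Φ(−δ − z_{α/2}) term is vanishingly small for δ > 0 and is dropped in the standard sample-size formula.)
δ = d·√n ⇒ n = (δ/d)² = (2.486 / 0.4000)² = 38.64.
Round up to the next whole unit.

n = 39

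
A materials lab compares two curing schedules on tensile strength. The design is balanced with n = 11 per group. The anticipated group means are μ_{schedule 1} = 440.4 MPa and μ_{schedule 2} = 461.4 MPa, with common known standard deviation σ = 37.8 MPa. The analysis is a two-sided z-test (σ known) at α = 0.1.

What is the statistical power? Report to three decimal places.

Power ≈ 0.368

Standardized effect: d = |μ_{schedule 1} − μ_{schedule 2}| / σ = |440.4 − 461.4| / 37.8 = 0.5556
Noncentrality parameter: δ = d·√(n/2) = 0.5556 × √(11/2) = 1.3029
Critical value for a two-sided test at α = 0.1: z_{α/2} = 1.645.
Power = Φ(δ − 1.645) + Φ(−δ − 1.645) = Φ(-0.342) + Φ(-2.948) = 0.3662 + 0.0016 = 0.3678.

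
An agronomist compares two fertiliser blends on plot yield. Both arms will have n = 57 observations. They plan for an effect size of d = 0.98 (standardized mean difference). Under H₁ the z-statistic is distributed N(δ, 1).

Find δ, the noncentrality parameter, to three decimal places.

The noncentrality parameter scales effect size by the design's sample-size factor: δ = d·√(n/2) = 0.98 × √(57/2) = 5.2318

δ ≈ 5.232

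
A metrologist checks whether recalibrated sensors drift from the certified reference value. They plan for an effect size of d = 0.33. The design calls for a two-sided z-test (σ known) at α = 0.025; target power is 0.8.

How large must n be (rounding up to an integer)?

Set Φ(δ − 2.241) = 0.8; then δ − 2.241 = Φ⁻¹(0.8) = 0.842, giving δ = 3.083.
(Ignoring the negligible lower-tail rejection probability gives the usual closed-form inversion.)
δ = d·√n ⇒ n = (δ/d)² = (3.083 / 0.33)² = 87.28.
Round up to the next whole unit.

n = 88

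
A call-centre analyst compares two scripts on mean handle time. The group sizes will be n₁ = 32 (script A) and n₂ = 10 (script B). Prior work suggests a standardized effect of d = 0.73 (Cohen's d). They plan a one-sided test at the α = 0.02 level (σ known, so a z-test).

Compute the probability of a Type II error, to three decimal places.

Noncentrality parameter: δ = d / √(1/n₁ + 1/n₂) = 0.73 / √(1/32 + 1/10) = 2.0150
Critical value for a one-sided test at α = 0.02: z_α = 2.054.
Power = P(Z > 2.054 − δ) = Φ(-0.039) = 0.4845.
Type II error: β = 1 − power = 1 − 0.4845 = 0.5155.

β ≈ 0.515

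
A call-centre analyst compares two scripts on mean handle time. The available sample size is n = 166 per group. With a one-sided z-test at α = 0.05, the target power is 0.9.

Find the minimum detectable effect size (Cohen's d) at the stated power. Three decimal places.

d ≈ 0.321

Need Φ(δ − 1.645) = 0.9, so δ = 1.645 + 1.282 = 2.926.
δ = d·√(n/2) ⇒ d = δ/√(n/2) = 2.926/√(166/2) = 0.3212.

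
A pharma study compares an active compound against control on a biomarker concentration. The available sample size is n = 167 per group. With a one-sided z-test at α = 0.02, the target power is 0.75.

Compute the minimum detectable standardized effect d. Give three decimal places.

Required noncentrality: δ = z_{0.02} + z_{0.25} = 2.054 + 0.674 = 2.728.
δ = d·√(n/2) ⇒ d = δ/√(n/2) = 2.728/√(167/2) = 0.2986.

d ≈ 0.299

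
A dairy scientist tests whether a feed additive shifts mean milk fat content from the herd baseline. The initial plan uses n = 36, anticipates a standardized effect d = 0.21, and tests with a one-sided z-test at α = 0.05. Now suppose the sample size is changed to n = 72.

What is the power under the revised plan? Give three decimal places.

With n = 72: δ = d·√n = 0.21 × √72 = 1.7819. Critical value z_{0.05} = 1.645.
Revised power = P(Z > 1.645 − δ) = Φ(0.137) = 0.5545.

Power ≈ 0.555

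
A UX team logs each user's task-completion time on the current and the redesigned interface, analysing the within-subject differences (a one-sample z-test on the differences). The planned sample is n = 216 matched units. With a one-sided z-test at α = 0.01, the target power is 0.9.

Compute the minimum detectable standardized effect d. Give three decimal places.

Need Φ(δ − 2.326) = 0.9, so δ = 2.326 + 1.282 = 3.608.
δ = d·√n ⇒ d = δ/√n = 3.608/√216 = 0.2455.

d ≈ 0.245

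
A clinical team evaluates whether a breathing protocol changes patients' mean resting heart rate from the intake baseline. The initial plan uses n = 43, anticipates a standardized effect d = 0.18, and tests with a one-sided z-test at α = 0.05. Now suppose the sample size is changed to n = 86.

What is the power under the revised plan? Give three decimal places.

Power ≈ 0.510

With n = 86: δ = d·√n = 0.18 × √86 = 1.6693. Critical value z_{0.05} = 1.645.
Revised power = P(Z > 1.645 − δ) = Φ(0.024) = 0.5097.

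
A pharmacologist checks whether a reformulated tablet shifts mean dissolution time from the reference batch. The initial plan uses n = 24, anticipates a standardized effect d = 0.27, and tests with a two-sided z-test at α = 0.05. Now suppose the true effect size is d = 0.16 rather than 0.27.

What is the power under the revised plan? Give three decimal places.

Power ≈ 0.123

With d = 0.16: δ = d·√n = 0.16 × √24 = 0.7838. Critical value z_{0.025} = 1.960.
Revised power = Φ(δ − 1.960) + Φ(−δ − 1.960) = Φ(-1.176) + Φ(-2.744) = 0.1198 + 0.0030 = 0.1228.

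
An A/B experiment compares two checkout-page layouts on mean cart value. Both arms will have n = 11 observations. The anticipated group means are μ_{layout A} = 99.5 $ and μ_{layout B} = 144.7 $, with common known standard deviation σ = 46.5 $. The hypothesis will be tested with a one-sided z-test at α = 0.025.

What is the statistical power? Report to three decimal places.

Standardized effect: d = |μ_{layout A} − μ_{layout B}| / σ = |99.5 − 144.7| / 46.5 = 0.9720
Noncentrality parameter: δ = d·√(n/2) = 0.9720 × √(11/2) = 2.2796
One-sided α = 0.025 → critical value z_{0.025} = 1.960.
Power = P(Z > 1.960 − δ) = Φ(0.320) = 0.6254.

Power ≈ 0.625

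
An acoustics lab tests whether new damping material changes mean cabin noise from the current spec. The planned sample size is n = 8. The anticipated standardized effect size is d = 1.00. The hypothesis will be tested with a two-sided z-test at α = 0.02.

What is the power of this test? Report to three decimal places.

Power ≈ 0.692

Noncentrality parameter: δ = d·√n = 1.00 × √8 = 2.8284
Two-sided α = 0.02 → critical value z_{0.01} = 2.326.
Power = Φ(δ − 2.326) + Φ(−δ − 2.326) = Φ(0.502) + Φ(-5.155) = 0.6922 + 0.0000 = 0.6922.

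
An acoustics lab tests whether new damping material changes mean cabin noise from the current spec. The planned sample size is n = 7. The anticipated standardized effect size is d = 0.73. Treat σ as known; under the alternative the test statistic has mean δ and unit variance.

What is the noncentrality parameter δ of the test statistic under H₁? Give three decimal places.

δ ≈ 1.931

The noncentrality parameter scales effect size by the design's sample-size factor: δ = d·√n = 0.73 × √7 = 1.9314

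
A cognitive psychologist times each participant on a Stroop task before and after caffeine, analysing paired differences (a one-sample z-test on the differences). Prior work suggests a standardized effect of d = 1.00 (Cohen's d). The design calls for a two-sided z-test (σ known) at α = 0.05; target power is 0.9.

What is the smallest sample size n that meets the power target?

Set Φ(δ − 1.960) = 0.9; then δ − 1.960 = Φ⁻¹(0.9) = 1.282, giving δ = 3.242.
(For δ > 0 the lower-tail rejection region contributes negligibly to power, so the one-term inversion is standard.)
δ = d·√n ⇒ n = (δ/d)² = (3.242 / 1.00)² = 10.51.
Rounding up, n = 11.

n = 11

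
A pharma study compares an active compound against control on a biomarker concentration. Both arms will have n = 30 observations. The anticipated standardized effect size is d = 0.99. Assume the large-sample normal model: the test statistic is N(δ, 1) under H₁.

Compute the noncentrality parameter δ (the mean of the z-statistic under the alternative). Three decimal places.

The noncentrality parameter scales effect size by the design's sample-size factor: δ = d·√(n/2) = 0.99 × √(30/2) = 3.8343

δ ≈ 3.834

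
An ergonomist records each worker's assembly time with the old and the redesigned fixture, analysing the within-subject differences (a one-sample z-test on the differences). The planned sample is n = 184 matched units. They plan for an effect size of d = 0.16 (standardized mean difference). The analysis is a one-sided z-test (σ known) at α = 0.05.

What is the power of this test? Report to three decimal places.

Noncentrality parameter: δ = d·√n = 0.16 × √184 = 2.1703
Critical value for a one-sided test at α = 0.05: z_α = 1.645.
Power = P(Z > 1.645 − δ) = Φ(0.525) = 0.7004.

Power ≈ 0.700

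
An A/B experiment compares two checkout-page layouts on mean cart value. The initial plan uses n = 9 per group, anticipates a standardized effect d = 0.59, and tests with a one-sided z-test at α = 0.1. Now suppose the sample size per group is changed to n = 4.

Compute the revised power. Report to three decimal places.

With n = 4 per group: δ = d·√(n/2) = 0.59 × √(4/2) = 0.8344. Critical value z_{0.1} = 1.282.
Revised power = Φ(δ − 1.282) = Φ(-0.447) = 0.3274.

Power ≈ 0.327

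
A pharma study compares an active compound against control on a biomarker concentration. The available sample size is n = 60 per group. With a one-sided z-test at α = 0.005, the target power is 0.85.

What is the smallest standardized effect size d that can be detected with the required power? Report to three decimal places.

d ≈ 0.660

Required noncentrality: δ = z_{0.005} + z_{0.15} = 2.576 + 1.036 = 3.612.
δ = d·√(n/2) ⇒ d = δ/√(n/2) = 3.612/√(60/2) = 0.6595.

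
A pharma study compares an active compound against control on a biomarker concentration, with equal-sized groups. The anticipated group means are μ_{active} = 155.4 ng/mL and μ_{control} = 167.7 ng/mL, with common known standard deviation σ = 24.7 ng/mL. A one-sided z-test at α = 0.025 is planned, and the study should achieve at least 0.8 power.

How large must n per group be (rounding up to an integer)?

n = 64 per group

Standardized effect: d = |μ_{active} − μ_{control}| / σ = |155.4 − 167.7| / 24.7 = 0.4980
For power 0.8 need Φ(δ − z_{0.025}) = 0.8, so δ = z_{0.025} + z_{0.20} = 1.960 + 0.842 = 2.802.
δ = d·√(n/2) ⇒ n = 2(δ/d)² = 2 × (2.802 / 0.4980)² = 63.30.
Round up to the next whole unit.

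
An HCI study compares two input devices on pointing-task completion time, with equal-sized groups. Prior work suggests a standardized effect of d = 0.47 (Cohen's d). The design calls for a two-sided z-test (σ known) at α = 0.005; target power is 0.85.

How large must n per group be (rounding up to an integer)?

n = 134 per group

For power 0.85 need Φ(δ − z_{0.0025}) = 0.85, so δ = z_{0.0025} + z_{0.15} = 2.807 + 1.036 = 3.843.
(Ignoring the negligible lower-tail rejection probability gives the usual closed-form inversion.)
δ = d·√(n/2) ⇒ n = 2(δ/d)² = 2 × (3.843 / 0.47)² = 133.75.
Round up to the next whole unit.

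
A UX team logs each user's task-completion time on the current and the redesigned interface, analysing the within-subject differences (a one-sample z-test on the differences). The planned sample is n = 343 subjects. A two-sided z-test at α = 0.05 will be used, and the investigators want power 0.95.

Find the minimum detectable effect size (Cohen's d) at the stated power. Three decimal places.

d ≈ 0.195

Need Φ(δ − 1.960) = 0.95, so δ = 1.960 + 1.645 = 3.605.
(Lower-tail contribution to power is negligible for δ > 0.)
δ = d·√n ⇒ d = δ/√n = 3.605/√343 = 0.1946.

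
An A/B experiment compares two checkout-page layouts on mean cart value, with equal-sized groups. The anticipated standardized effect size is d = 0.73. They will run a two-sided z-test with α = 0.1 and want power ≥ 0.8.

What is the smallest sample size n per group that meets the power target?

n = 24 per group

For power 0.8 need Φ(δ − z_{0.05}) = 0.8, so δ = z_{0.05} + z_{0.20} = 1.645 + 0.842 = 2.486.
(Ignoring the negligible lower-tail rejection probability gives the usual closed-form inversion.)
δ = d·√(n/2) ⇒ n = 2(δ/d)² = 2 × (2.486 / 0.73)² = 23.20.
Rounding up, n = 24 per group.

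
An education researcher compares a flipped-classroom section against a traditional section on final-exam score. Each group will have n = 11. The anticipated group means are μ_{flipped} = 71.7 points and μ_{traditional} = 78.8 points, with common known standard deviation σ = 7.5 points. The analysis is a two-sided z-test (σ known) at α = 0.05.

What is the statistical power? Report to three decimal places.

Standardized effect: d = |μ_{flipped} − μ_{traditional}| / σ = |71.7 − 78.8| / 7.5 = 0.9467
Noncentrality parameter: δ = d·√(n/2) = 0.9467 × √(11/2) = 2.2201
Critical value for a two-sided test at α = 0.05: z_{α/2} = 1.960.
Power = Φ(δ − 1.960) + Φ(−δ − 1.960) = Φ(0.260) + Φ(-4.180) = 0.6026 + 0.0000 = 0.6026.

Power ≈ 0.603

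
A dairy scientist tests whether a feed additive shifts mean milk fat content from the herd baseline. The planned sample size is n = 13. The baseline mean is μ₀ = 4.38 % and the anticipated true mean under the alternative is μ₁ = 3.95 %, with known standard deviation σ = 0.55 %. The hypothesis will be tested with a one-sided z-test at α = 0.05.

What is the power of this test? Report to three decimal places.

Power ≈ 0.880

Standardized effect: d = |μ₁ − μ₀| / σ = |3.95 − 4.38| / 0.55 = 0.7818
Noncentrality parameter: δ = d·√n = 0.7818 × √13 = 2.8189
Critical value for a one-sided test at α = 0.05: z_α = 1.645.
Power = Φ(δ − 1.645) = Φ(1.174) = 0.8798.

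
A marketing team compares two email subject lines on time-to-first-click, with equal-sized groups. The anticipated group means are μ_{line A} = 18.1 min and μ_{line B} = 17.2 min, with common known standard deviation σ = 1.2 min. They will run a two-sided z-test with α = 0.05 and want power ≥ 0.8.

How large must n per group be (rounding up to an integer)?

Standardized effect: d = |μ_{line A} − μ_{line B}| / σ = |18.1 − 17.2| / 1.2 = 0.7500
Set Φ(δ − 1.960) = 0.8; then δ − 1.960 = Φ⁻¹(0.8) = 0.842, giving δ = 2.802.
(For δ > 0 the lower-tail rejection region contributes negligibly to power, so the one-term inversion is standard.)
δ = d·√(n/2) ⇒ n = 2(δ/d)² = 2 × (2.802 / 0.7500)² = 27.91.
Rounding up, n = 28 per group.

n = 28 per group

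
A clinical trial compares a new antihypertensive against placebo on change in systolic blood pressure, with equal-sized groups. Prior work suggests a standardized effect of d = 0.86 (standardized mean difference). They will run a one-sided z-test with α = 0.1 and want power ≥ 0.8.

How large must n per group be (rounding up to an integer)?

For power 0.8 need Φ(δ − z_{0.1}) = 0.8, so δ = z_{0.1} + z_{0.20} = 1.282 + 0.842 = 2.123.
δ = d·√(n/2) ⇒ n = 2(δ/d)² = 2 × (2.123 / 0.86)² = 12.19.
Rounding up, n = 13 per group.

n = 13 per group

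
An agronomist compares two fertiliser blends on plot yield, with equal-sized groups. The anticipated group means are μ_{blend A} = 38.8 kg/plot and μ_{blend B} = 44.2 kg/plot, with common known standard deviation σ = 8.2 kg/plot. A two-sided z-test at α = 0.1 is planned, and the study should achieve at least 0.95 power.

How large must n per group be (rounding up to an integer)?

n = 50 per group

Standardized effect: d = |μ_{blend A} − μ_{blend B}| / σ = |38.8 − 44.2| / 8.2 = 0.6585
Set Φ(δ − 1.645) = 0.95; then δ − 1.645 = Φ⁻¹(0.95) = 1.645, giving δ = 3.290.
(For δ > 0 the lower-tail rejection region contributes negligibly to power, so the one-term inversion is standard.)
δ = d·√(n/2) ⇒ n = 2(δ/d)² = 2 × (3.290 / 0.6585)² = 49.91.
Rounding up, n = 50 per group.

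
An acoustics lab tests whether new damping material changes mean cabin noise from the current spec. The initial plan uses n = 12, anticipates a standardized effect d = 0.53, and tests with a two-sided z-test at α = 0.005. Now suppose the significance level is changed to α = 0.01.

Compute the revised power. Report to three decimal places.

δ = d·√n = 0.53 × √12 = 1.8360 (unchanged). New critical value: z_{0.005} = 2.576.
Revised power = Φ(δ − 2.576) + Φ(−δ − 2.576) = Φ(-0.740) + Φ(-4.412) = 0.2297 + 0.0000 = 0.2297.

Power ≈ 0.230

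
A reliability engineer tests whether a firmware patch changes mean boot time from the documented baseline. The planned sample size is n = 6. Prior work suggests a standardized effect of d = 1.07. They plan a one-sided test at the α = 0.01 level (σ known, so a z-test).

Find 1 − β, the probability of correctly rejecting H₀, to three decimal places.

Noncentrality parameter: δ = d·√n = 1.07 × √6 = 2.6210
One-sided α = 0.01 → critical value z_{0.01} = 2.326.
Power = Φ(δ − 2.326) = Φ(0.295) = 0.6159.

Power ≈ 0.616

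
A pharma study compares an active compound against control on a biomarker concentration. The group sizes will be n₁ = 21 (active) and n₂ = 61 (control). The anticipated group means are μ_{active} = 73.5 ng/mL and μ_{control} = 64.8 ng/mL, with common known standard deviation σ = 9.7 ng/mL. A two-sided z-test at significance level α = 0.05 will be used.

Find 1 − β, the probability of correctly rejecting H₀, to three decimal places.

Power ≈ 0.944

Standardized effect: d = |μ_{active} − μ_{control}| / σ = |73.5 − 64.8| / 9.7 = 0.8969
Noncentrality parameter: λ = d / √(1/n₁ + 1/n₂) = 0.8969 / √(1/21 + 1/61) = 3.5450
Critical value for a two-sided test at α = 0.05: z_{α/2} = 1.960.
Power = Φ(λ − 1.960) + Φ(−λ − 1.960) = Φ(1.585) + Φ(-5.505) = 0.9435 + 0.0000 = 0.9435.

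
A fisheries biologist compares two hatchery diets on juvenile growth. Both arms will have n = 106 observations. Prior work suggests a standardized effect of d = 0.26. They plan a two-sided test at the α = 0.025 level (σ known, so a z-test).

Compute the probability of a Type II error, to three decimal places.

Noncentrality parameter: δ = d·√(n/2) = 0.26 × √(106/2) = 1.8928
Two-sided α = 0.025 → critical value z_{0.0125} = 2.241.
Power = Φ(δ − 2.241) + Φ(−δ − 2.241) = Φ(-0.349) + Φ(-4.134) = 0.3637 + 0.0000 = 0.3637.
Type II error: β = 1 − power = 1 − 0.3637 = 0.6363.

β ≈ 0.636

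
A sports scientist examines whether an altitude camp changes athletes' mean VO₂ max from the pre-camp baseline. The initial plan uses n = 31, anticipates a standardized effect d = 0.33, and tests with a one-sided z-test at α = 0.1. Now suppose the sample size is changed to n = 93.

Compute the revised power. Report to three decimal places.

With n = 93: δ = d·√n = 0.33 × √93 = 3.1824. Critical value z_{0.1} = 1.282.
Revised power = P(Z > 1.282 − δ) = Φ(1.901) = 0.9713.

Power ≈ 0.971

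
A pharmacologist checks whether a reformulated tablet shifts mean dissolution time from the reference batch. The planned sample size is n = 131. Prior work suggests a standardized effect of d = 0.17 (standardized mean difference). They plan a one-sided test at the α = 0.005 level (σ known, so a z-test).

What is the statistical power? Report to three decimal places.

Power ≈ 0.264

Noncentrality parameter: δ = d·√n = 0.17 × √131 = 1.9457
One-sided α = 0.005 → critical value z_{0.005} = 2.576.
Power = P(Z > 2.576 − δ) = Φ(-0.630) = 0.2643.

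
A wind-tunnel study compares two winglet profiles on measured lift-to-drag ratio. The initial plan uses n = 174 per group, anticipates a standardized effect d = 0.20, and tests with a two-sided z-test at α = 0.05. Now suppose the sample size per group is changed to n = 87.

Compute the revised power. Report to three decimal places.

Power ≈ 0.261

With n = 87 per group: δ = d·√(n/2) = 0.20 × √(87/2) = 1.3191. Critical value z_{0.025} = 1.960.
Revised power = Φ(δ − 1.960) + Φ(−δ − 1.960) = Φ(-0.641) + Φ(-3.279) = 0.2608 + 0.0005 = 0.2613.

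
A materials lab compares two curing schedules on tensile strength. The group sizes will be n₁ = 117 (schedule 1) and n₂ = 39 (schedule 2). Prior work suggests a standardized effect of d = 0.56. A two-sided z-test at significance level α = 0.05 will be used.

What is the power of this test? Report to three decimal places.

Noncentrality parameter: δ = d / √(1/n₁ + 1/n₂) = 0.56 / √(1/117 + 1/39) = 3.0287
Two-sided α = 0.05 → critical value z_{0.025} = 1.960.
Power = Φ(δ − 1.960) + Φ(−δ − 1.960) = Φ(1.069) + Φ(-4.989) = 0.8574 + 0.0000 = 0.8574.

Power ≈ 0.857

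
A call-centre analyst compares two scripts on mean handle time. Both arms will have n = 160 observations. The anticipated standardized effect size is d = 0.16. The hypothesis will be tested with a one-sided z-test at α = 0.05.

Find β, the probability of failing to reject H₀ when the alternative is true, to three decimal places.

Noncentrality parameter: δ = d·√(n/2) = 0.16 × √(160/2) = 1.4311
One-sided α = 0.05 → critical value z_{0.05} = 1.645.
Power = P(Z > 1.645 − δ) = Φ(-0.214) = 0.4154.
Type II error: β = 1 − power = 1 − 0.4154 = 0.5846.

β ≈ 0.585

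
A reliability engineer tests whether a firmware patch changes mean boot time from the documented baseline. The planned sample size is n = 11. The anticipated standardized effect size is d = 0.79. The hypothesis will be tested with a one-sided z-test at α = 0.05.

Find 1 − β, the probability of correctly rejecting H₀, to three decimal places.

Noncentrality parameter: δ = d·√n = 0.79 × √11 = 2.6201
Critical value for a one-sided test at α = 0.05: z_α = 1.645.
Power = P(Z > 1.645 − δ) = Φ(0.975) = 0.8353.

Power ≈ 0.835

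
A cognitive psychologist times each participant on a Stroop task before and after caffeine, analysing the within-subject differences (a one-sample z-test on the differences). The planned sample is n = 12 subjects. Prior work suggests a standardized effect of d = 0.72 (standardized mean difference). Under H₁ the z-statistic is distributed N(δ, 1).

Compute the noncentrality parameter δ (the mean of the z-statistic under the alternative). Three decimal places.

The noncentrality parameter scales effect size by the design's sample-size factor: δ = d·√n = 0.72 × √12 = 2.4942

δ ≈ 2.494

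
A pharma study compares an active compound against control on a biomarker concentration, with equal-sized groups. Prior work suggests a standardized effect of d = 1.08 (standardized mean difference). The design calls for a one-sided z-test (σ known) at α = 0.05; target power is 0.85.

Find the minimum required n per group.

n = 13 per group

For power 0.85 need Φ(δ − z_{0.05}) = 0.85, so δ = z_{0.05} + z_{0.15} = 1.645 + 1.036 = 2.681.
δ = d·√(n/2) ⇒ n = 2(δ/d)² = 2 × (2.681 / 1.08)² = 12.33.
Round up to the next whole unit.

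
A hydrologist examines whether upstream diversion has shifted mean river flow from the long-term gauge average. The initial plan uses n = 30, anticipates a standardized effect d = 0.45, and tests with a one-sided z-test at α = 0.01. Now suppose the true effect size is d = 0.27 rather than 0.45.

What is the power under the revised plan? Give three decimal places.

Power ≈ 0.198

With d = 0.27: δ = d·√n = 0.27 × √30 = 1.4789. Critical value z_{0.01} = 2.326.
Revised power = P(Z > 2.326 − δ) = Φ(-0.847) = 0.1984.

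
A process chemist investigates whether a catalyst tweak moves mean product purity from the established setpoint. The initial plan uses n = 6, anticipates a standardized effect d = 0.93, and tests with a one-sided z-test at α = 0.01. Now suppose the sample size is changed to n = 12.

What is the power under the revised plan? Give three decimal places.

With n = 12: δ = d·√n = 0.93 × √12 = 3.2216. Critical value z_{0.01} = 2.326.
Revised power = Φ(δ − 2.326) = Φ(0.895) = 0.8147.

Power ≈ 0.815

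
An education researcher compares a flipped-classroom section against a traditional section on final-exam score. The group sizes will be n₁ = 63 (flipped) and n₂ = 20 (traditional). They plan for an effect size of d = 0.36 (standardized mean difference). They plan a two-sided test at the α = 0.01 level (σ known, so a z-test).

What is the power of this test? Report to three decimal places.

Noncentrality parameter: δ = d / √(1/n₁ + 1/n₂) = 0.36 / √(1/63 + 1/20) = 1.4026
Two-sided α = 0.01 → critical value z_{0.005} = 2.576.
Power = Φ(δ − 2.576) + Φ(−δ − 2.576) = Φ(-1.173) + Φ(-3.978) = 0.1204 + 0.0000 = 0.1204.

Power ≈ 0.120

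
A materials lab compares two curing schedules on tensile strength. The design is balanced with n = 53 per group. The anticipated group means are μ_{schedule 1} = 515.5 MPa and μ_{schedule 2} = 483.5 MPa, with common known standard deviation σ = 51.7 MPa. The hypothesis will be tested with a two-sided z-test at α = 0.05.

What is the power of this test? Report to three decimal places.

Power ≈ 0.890

Standardized effect: d = |μ_{schedule 1} − μ_{schedule 2}| / σ = |515.5 − 483.5| / 51.7 = 0.6190
Noncentrality parameter: δ = d·√(n/2) = 0.6190 × √(53/2) = 3.1863
Critical value for a two-sided test at α = 0.05: z_{α/2} = 1.960.
Power = Φ(δ − 1.960) + Φ(−δ − 1.960) = Φ(1.226) + Φ(-5.146) = 0.8900 + 0.0000 = 0.8900.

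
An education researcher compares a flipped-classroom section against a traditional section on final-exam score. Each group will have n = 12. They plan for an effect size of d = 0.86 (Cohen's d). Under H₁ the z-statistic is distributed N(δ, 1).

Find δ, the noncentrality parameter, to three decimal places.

δ ≈ 2.107

The noncentrality parameter scales effect size by the design's sample-size factor: δ = d·√(n/2) = 0.86 × √(12/2) = 2.1066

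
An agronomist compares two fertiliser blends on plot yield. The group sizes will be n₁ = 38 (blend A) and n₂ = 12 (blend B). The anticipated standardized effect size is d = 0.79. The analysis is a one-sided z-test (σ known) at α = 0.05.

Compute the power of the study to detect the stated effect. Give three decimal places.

Noncentrality parameter: δ = d / √(1/n₁ + 1/n₂) = 0.79 / √(1/38 + 1/12) = 2.3857
Critical value for a one-sided test at α = 0.05: z_α = 1.645.
Power = Φ(δ − 1.645) = Φ(0.741) = 0.7706.

Power ≈ 0.771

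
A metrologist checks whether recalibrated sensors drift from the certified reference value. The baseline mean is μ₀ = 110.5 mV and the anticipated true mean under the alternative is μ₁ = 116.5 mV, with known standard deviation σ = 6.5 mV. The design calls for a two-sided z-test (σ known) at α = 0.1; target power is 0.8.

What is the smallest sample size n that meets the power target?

Standardized effect: d = |μ₁ − μ₀| / σ = |116.5 − 110.5| / 6.5 = 0.9231
Set Φ(δ − 1.645) = 0.8; then δ − 1.645 = Φ⁻¹(0.8) = 0.842, giving δ = 2.486.
(The Φ(−δ − z_{α/2}) term is vanishingly small for δ > 0 and is dropped in the standard sample-size formula.)
δ = d·√n ⇒ n = (δ/d)² = (2.486 / 0.9231)² = 7.26.
Round up to the next whole unit.

n = 8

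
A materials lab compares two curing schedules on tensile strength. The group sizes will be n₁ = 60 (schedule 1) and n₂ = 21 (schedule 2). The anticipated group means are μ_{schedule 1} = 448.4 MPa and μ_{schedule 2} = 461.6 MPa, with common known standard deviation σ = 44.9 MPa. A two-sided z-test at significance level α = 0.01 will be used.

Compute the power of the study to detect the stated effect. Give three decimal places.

Power ≈ 0.078

Standardized effect: d = |μ_{schedule 1} − μ_{schedule 2}| / σ = |448.4 − 461.6| / 44.9 = 0.2940
Noncentrality parameter: δ = d / √(1/n₁ + 1/n₂) = 0.2940 / √(1/60 + 1/21) = 1.1595
Two-sided α = 0.01 → critical value z_{0.005} = 2.576.
Power = Φ(δ − 2.576) + Φ(−δ − 2.576) = Φ(-1.416) + Φ(-3.735) = 0.0783 + 0.0001 = 0.0784.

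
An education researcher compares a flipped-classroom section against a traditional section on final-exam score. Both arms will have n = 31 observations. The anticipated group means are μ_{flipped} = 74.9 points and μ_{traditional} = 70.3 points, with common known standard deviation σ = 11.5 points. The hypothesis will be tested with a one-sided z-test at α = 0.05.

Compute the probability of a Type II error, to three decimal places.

Standardized effect: d = |μ_{flipped} − μ_{traditional}| / σ = |74.9 − 70.3| / 11.5 = 0.4000
Noncentrality parameter: δ = d·√(n/2) = 0.4000 × √(31/2) = 1.5748
Critical value for a one-sided test at α = 0.05: z_α = 1.645.
Power = Φ(δ − 1.645) = Φ(-0.070) = 0.4721.
Type II error: β = 1 − power = 1 − 0.4721 = 0.5279.

β ≈ 0.528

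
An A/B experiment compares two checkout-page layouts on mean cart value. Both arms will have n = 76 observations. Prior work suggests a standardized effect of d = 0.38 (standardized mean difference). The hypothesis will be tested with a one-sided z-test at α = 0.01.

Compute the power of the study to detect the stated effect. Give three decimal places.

Power ≈ 0.506

Noncentrality parameter: δ = d·√(n/2) = 0.38 × √(76/2) = 2.3425
One-sided α = 0.01 → critical value z_{0.01} = 2.326.
Power = P(Z > 2.326 − δ) = Φ(0.016) = 0.5064.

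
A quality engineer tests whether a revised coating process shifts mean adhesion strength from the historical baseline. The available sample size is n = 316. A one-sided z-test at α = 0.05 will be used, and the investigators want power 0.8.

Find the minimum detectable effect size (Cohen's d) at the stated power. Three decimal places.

d ≈ 0.140

Need Φ(δ − 1.645) = 0.8, so δ = 1.645 + 0.842 = 2.486.
δ = d·√n ⇒ d = δ/√n = 2.486/√316 = 0.1399.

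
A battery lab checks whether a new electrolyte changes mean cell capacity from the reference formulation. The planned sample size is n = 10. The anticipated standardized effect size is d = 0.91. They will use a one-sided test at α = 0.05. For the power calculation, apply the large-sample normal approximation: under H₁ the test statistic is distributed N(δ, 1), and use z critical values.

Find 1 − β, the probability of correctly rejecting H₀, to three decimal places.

Noncentrality parameter: δ = d·√n = 0.91 × √10 = 2.8777
One-sided α = 0.05 → critical value z_{0.05} = 1.645.
Power = P(Z > 1.645 − δ) = Φ(1.233) = 0.8912.

Power ≈ 0.891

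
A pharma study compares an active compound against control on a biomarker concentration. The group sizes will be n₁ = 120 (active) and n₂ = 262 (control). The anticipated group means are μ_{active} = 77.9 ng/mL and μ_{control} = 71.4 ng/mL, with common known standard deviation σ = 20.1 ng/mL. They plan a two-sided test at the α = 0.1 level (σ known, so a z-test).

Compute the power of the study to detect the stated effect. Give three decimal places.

Standardized effect: d = |μ_{active} − μ_{control}| / σ = |77.9 − 71.4| / 20.1 = 0.3234
Noncentrality parameter: δ = d / √(1/n₁ + 1/n₂) = 0.3234 / √(1/120 + 1/262) = 2.9338
Critical value for a two-sided test at α = 0.1: z_{α/2} = 1.645.
Power = Φ(δ − 1.645) + Φ(−δ − 1.645) = Φ(1.289) + Φ(-4.579) = 0.9013 + 0.0000 = 0.9013.

Power ≈ 0.901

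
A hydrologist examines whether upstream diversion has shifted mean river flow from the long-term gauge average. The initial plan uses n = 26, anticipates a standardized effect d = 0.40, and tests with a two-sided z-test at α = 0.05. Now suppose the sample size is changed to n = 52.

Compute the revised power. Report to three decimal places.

With n = 52: δ = d·√n = 0.40 × √52 = 2.8844. Critical value z_{0.025} = 1.960.
Revised power = Φ(δ − 1.960) + Φ(−δ − 1.960) = Φ(0.924) + Φ(-4.844) = 0.8224 + 0.0000 = 0.8224.

Power ≈ 0.822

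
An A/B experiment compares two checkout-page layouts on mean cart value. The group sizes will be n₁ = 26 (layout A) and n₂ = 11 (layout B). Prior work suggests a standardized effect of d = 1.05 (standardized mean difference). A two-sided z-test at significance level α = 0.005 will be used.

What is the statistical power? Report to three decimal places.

Power ≈ 0.545

Noncentrality parameter: δ = d / √(1/n₁ + 1/n₂) = 1.05 / √(1/26 + 1/11) = 2.9193
Critical value for a two-sided test at α = 0.005: z_{α/2} = 2.807.
Power = Φ(δ − 2.807) + Φ(−δ − 2.807) = Φ(0.112) + Φ(-5.726) = 0.5447 + 0.0000 = 0.5447.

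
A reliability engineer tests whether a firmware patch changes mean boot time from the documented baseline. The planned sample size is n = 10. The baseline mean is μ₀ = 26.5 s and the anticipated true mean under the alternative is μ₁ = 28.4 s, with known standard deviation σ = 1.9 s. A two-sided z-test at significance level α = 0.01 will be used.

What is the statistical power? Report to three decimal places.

Power ≈ 0.721

Standardized effect: d = |μ₁ − μ₀| / σ = |28.4 − 26.5| / 1.9 = 1.0000
Noncentrality parameter: λ = d·√n = 1.0000 × √10 = 3.1623
Critical value for a two-sided test at α = 0.01: z_{α/2} = 2.576.
Power = Φ(λ − 2.576) + Φ(−λ − 2.576) = Φ(0.586) + Φ(-5.738) = 0.7212 + 0.0000 = 0.7212.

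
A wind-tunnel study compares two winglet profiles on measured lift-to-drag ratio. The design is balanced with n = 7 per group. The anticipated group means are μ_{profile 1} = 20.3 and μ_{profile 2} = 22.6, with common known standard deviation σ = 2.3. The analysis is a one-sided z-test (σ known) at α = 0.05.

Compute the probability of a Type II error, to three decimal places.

Standardized effect: d = |μ_{profile 1} − μ_{profile 2}| / σ = |20.3 − 22.6| / 2.3 = 1.0000
Noncentrality parameter: δ = d·√(n/2) = 1.0000 × √(7/2) = 1.8708
Critical value for a one-sided test at α = 0.05: z_α = 1.645.
Power = Φ(δ − 1.645) = Φ(0.226) = 0.5894.
Type II error: β = 1 − power = 1 − 0.5894 = 0.4106.

β ≈ 0.411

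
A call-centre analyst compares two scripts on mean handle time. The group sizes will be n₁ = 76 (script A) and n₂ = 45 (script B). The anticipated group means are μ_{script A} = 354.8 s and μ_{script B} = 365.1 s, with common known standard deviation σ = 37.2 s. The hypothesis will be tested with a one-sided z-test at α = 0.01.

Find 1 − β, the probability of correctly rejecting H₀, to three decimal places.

Power ≈ 0.196

Standardized effect: d = |μ_{script A} − μ_{script B}| / σ = |354.8 − 365.1| / 37.2 = 0.2769
Noncentrality parameter: δ = d / √(1/n₁ + 1/n₂) = 0.2769 / √(1/76 + 1/45) = 1.4720
Critical value for a one-sided test at α = 0.01: z_α = 2.326.
Power = Φ(δ − 2.326) = Φ(-0.854) = 0.1965.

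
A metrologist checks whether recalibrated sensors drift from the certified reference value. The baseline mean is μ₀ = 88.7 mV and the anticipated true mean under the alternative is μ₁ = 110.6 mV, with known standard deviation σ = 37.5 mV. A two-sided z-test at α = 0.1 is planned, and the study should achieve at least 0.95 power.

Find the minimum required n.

Standardized effect: d = |μ₁ − μ₀| / σ = |110.6 − 88.7| / 37.5 = 0.5840
Set Φ(δ − 1.645) = 0.95; then δ − 1.645 = Φ⁻¹(0.95) = 1.645, giving δ = 3.290.
(For δ > 0 the lower-tail rejection region contributes negligibly to power, so the one-term inversion is standard.)
δ = d·√n ⇒ n = (δ/d)² = (3.290 / 0.5840)² = 31.73.
Rounding up, n = 32.

n = 32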